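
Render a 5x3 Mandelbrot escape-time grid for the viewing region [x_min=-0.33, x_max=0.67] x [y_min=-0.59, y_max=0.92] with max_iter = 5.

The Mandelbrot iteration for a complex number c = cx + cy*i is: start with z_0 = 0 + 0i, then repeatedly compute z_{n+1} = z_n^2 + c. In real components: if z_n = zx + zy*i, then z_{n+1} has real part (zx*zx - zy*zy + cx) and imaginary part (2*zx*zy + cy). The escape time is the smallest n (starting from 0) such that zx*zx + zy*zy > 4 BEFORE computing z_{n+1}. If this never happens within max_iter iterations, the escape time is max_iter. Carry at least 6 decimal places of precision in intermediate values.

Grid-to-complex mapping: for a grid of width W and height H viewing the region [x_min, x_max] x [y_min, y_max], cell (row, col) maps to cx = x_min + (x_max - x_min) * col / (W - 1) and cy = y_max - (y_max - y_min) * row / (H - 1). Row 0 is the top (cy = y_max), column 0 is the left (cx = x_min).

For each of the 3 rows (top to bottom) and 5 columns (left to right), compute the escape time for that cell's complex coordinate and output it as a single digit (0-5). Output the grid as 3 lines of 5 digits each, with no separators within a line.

(row=0, col=0): c = -0.3300 + 0.9200i → escape time 5
(row=0, col=1): c = -0.0800 + 0.9200i → escape time 5
(row=0, col=2): c = 0.1700 + 0.9200i → escape time 4
(row=0, col=3): c = 0.4200 + 0.9200i → escape time 3
(row=0, col=4): c = 0.6700 + 0.9200i → escape time 2
(row=1, col=0): c = -0.3300 + 0.1650i → escape time 5
(row=1, col=1): c = -0.0800 + 0.1650i → escape time 5
(row=1, col=2): c = 0.1700 + 0.1650i → escape time 5
(row=1, col=3): c = 0.4200 + 0.1650i → escape time 5
(row=1, col=4): c = 0.6700 + 0.1650i → escape time 4
(row=2, col=0): c = -0.3300 + -0.5900i → escape time 5
(row=2, col=1): c = -0.0800 + -0.5900i → escape time 5
(row=2, col=2): c = 0.1700 + -0.5900i → escape time 5
(row=2, col=3): c = 0.4200 + -0.5900i → escape time 5
(row=2, col=4): c = 0.6700 + -0.5900i → escape time 3

Answer: 55432
55554
55553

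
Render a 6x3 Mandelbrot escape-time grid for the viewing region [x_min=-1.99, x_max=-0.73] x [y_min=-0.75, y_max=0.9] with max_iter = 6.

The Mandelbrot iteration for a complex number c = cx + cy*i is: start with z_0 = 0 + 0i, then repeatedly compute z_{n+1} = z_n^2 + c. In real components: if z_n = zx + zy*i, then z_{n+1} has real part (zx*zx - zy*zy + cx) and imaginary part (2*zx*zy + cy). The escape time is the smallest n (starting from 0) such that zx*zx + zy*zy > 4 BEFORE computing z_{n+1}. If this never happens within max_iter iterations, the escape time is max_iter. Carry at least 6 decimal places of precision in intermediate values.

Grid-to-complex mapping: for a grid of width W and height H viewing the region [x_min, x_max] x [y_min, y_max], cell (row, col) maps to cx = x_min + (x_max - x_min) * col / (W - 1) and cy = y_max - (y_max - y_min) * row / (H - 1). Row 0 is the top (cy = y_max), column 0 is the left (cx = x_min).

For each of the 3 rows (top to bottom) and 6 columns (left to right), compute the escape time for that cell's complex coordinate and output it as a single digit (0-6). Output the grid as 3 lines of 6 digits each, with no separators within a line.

(row=0, col=0): c = -1.9900 + 0.9000i → escape time 1
(row=0, col=1): c = -1.7380 + 0.9000i → escape time 2
(row=0, col=2): c = -1.4860 + 0.9000i → escape time 3
(row=0, col=3): c = -1.2340 + 0.9000i → escape time 3
(row=0, col=4): c = -0.9820 + 0.9000i → escape time 3
(row=0, col=5): c = -0.7300 + 0.9000i → escape time 4
(row=1, col=0): c = -1.9900 + 0.0750i → escape time 4
(row=1, col=1): c = -1.7380 + 0.0750i → escape time 6
(row=1, col=2): c = -1.4860 + 0.0750i → escape time 6
(row=1, col=3): c = -1.2340 + 0.0750i → escape time 6
(row=1, col=4): c = -0.9820 + 0.0750i → escape time 6
(row=1, col=5): c = -0.7300 + 0.0750i → escape time 6
(row=2, col=0): c = -1.9900 + -0.7500i → escape time 1
(row=2, col=1): c = -1.7380 + -0.7500i → escape time 3
(row=2, col=2): c = -1.4860 + -0.7500i → escape time 3
(row=2, col=3): c = -1.2340 + -0.7500i → escape time 3
(row=2, col=4): c = -0.9820 + -0.7500i → escape time 4
(row=2, col=5): c = -0.7300 + -0.7500i → escape time 4

Answer: 123334
466666
133344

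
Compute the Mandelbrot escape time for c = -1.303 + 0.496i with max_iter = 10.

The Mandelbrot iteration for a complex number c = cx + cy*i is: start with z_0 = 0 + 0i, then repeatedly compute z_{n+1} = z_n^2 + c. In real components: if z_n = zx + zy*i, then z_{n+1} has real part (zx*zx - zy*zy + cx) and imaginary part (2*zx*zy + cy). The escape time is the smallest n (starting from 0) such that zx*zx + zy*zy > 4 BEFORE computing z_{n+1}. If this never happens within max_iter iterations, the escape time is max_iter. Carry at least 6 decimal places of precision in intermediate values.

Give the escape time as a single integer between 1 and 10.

z_0 = 0 + 0i, c = -1.3030 + 0.4960i
Iter 1: z = -1.3030 + 0.4960i, |z|^2 = 1.9438
Iter 2: z = 0.1488 + -0.7966i, |z|^2 = 0.6567
Iter 3: z = -1.9154 + 0.2590i, |z|^2 = 3.7358
Iter 4: z = 2.2987 + -0.4960i, |z|^2 = 5.5299
Escaped at iteration 4

Answer: 4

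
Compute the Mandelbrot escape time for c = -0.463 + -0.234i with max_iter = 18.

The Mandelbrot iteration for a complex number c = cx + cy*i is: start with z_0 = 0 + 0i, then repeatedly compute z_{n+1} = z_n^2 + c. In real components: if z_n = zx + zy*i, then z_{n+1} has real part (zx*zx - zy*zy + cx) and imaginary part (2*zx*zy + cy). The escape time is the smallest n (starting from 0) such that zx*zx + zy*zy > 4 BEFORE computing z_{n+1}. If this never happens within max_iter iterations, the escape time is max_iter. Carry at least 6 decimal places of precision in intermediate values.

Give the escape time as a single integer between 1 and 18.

Answer: 18

Derivation:
z_0 = 0 + 0i, c = -0.4630 + -0.2340i
Iter 1: z = -0.4630 + -0.2340i, |z|^2 = 0.2691
Iter 2: z = -0.3034 + -0.0173i, |z|^2 = 0.0923
Iter 3: z = -0.3713 + -0.2235i, |z|^2 = 0.1878
Iter 4: z = -0.3751 + -0.0681i, |z|^2 = 0.1453
Iter 5: z = -0.3269 + -0.1829i, |z|^2 = 0.1403
Iter 6: z = -0.3896 + -0.1144i, |z|^2 = 0.1649
Iter 7: z = -0.3243 + -0.1449i, |z|^2 = 0.1262
Iter 8: z = -0.3788 + -0.1400i, |z|^2 = 0.1631
Iter 9: z = -0.3391 + -0.1279i, |z|^2 = 0.1314
Iter 10: z = -0.3644 + -0.1473i, |z|^2 = 0.1544
Iter 11: z = -0.3519 + -0.1267i, |z|^2 = 0.1399
Iter 12: z = -0.3552 + -0.1448i, |z|^2 = 0.1471
Iter 13: z = -0.3578 + -0.1311i, |z|^2 = 0.1452
Iter 14: z = -0.3522 + -0.1402i, |z|^2 = 0.1437
Iter 15: z = -0.3586 + -0.1353i, |z|^2 = 0.1469
Iter 16: z = -0.3527 + -0.1370i, |z|^2 = 0.1431
Iter 17: z = -0.3574 + -0.1374i, |z|^2 = 0.1466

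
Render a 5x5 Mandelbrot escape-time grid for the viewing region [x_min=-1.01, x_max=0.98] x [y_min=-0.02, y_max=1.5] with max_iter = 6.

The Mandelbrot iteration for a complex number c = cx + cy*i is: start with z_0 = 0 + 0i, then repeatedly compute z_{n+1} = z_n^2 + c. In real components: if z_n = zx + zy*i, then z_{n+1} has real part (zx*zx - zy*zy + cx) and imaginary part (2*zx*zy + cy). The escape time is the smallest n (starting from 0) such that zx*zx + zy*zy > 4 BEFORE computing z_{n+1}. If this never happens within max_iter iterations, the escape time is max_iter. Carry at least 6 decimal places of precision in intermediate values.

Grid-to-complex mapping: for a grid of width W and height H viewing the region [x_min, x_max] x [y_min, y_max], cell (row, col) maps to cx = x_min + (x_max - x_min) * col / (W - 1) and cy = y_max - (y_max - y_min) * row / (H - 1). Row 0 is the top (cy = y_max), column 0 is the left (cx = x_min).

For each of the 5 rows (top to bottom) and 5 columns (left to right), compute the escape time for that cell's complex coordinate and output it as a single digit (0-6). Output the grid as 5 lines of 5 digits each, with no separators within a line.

(row=0, col=0): c = -1.0100 + 1.5000i → escape time 2
(row=0, col=1): c = -0.5125 + 1.5000i → escape time 2
(row=0, col=2): c = -0.0150 + 1.5000i → escape time 2
(row=0, col=3): c = 0.4825 + 1.5000i → escape time 2
(row=0, col=4): c = 0.9800 + 1.5000i → escape time 2
(row=1, col=0): c = -1.0100 + 1.1200i → escape time 3
(row=1, col=1): c = -0.5125 + 1.1200i → escape time 3
(row=1, col=2): c = -0.0150 + 1.1200i → escape time 4
(row=1, col=3): c = 0.4825 + 1.1200i → escape time 2
(row=1, col=4): c = 0.9800 + 1.1200i → escape time 2
(row=2, col=0): c = -1.0100 + 0.7400i → escape time 3
(row=2, col=1): c = -0.5125 + 0.7400i → escape time 6
(row=2, col=2): c = -0.0150 + 0.7400i → escape time 6
(row=2, col=3): c = 0.4825 + 0.7400i → escape time 3
(row=2, col=4): c = 0.9800 + 0.7400i → escape time 2
(row=3, col=0): c = -1.0100 + 0.3600i → escape time 6
(row=3, col=1): c = -0.5125 + 0.3600i → escape time 6
(row=3, col=2): c = -0.0150 + 0.3600i → escape time 6
(row=3, col=3): c = 0.4825 + 0.3600i → escape time 6
(row=3, col=4): c = 0.9800 + 0.3600i → escape time 2
(row=4, col=0): c = -1.0100 + -0.0200i → escape time 6
(row=4, col=1): c = -0.5125 + -0.0200i → escape time 6
(row=4, col=2): c = -0.0150 + -0.0200i → escape time 6
(row=4, col=3): c = 0.4825 + -0.0200i → escape time 5
(row=4, col=4): c = 0.9800 + -0.0200i → escape time 3

Answer: 22222
33422
36632
66662
66653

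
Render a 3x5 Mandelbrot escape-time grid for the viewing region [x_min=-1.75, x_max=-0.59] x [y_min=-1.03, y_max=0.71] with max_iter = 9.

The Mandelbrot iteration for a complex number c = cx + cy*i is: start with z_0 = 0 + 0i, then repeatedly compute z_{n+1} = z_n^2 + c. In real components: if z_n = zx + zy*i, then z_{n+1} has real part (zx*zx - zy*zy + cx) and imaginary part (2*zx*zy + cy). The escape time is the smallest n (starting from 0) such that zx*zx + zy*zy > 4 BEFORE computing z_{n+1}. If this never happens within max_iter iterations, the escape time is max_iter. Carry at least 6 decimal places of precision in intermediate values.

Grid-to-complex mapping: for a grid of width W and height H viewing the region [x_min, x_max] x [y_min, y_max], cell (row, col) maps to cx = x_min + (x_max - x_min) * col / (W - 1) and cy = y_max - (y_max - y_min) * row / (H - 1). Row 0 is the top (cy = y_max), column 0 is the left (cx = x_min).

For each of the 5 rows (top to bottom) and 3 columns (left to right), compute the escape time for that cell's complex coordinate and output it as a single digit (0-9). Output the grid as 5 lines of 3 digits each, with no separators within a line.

(row=0, col=0): c = -1.7500 + 0.7100i → escape time 3
(row=0, col=1): c = -1.1700 + 0.7100i → escape time 3
(row=0, col=2): c = -0.5900 + 0.7100i → escape time 7
(row=1, col=0): c = -1.7500 + 0.2750i → escape time 4
(row=1, col=1): c = -1.1700 + 0.2750i → escape time 9
(row=1, col=2): c = -0.5900 + 0.2750i → escape time 9
(row=2, col=0): c = -1.7500 + -0.1600i → escape time 4
(row=2, col=1): c = -1.1700 + -0.1600i → escape time 9
(row=2, col=2): c = -0.5900 + -0.1600i → escape time 9
(row=3, col=0): c = -1.7500 + -0.5950i → escape time 3
(row=3, col=1): c = -1.1700 + -0.5950i → escape time 4
(row=3, col=2): c = -0.5900 + -0.5950i → escape time 9
(row=4, col=0): c = -1.7500 + -1.0300i → escape time 1
(row=4, col=1): c = -1.1700 + -1.0300i → escape time 3
(row=4, col=2): c = -0.5900 + -1.0300i → escape time 4

Answer: 337
499
499
349
134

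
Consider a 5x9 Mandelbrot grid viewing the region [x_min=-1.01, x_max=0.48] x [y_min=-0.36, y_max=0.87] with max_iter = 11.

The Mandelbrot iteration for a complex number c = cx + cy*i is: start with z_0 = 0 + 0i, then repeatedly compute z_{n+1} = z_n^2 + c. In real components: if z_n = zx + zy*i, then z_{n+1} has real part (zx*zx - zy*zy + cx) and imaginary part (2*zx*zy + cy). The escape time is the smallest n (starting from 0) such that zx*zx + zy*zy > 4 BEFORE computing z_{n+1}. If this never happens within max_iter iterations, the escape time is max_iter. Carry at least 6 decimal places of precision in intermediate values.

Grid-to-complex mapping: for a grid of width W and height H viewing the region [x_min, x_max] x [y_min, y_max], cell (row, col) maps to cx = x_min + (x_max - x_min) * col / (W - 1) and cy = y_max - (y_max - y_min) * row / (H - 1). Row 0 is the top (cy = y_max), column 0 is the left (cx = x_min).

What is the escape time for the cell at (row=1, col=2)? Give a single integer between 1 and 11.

z_0 = 0 + 0i, c = -0.2650 + 0.7163i
Iter 1: z = -0.2650 + 0.7163i, |z|^2 = 0.5832
Iter 2: z = -0.7078 + 0.3366i, |z|^2 = 0.6143
Iter 3: z = 0.1226 + 0.2397i, |z|^2 = 0.0725
Iter 4: z = -0.3074 + 0.7750i, |z|^2 = 0.6952
Iter 5: z = -0.7712 + 0.2397i, |z|^2 = 0.6522
Iter 6: z = 0.2723 + 0.3465i, |z|^2 = 0.1942
Iter 7: z = -0.3109 + 0.9049i, |z|^2 = 0.9156
Iter 8: z = -0.9872 + 0.1535i, |z|^2 = 0.9982
Iter 9: z = 0.6861 + 0.4132i, |z|^2 = 0.6414
Iter 10: z = 0.0350 + 1.2832i, |z|^2 = 1.6479

Answer: 11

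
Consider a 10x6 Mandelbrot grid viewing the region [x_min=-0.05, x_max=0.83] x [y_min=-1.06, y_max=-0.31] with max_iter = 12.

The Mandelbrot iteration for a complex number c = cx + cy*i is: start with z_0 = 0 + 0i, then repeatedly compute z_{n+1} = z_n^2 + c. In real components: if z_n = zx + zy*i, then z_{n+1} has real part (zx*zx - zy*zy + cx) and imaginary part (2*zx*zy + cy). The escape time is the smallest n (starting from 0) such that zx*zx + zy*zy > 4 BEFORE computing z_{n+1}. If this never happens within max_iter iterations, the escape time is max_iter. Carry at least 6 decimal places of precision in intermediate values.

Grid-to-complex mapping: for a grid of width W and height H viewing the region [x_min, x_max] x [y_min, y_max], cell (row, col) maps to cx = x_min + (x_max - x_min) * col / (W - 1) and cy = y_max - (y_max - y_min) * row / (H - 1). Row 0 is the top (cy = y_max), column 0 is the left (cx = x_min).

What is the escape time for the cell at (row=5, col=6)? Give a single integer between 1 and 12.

Answer: 2

Derivation:
z_0 = 0 + 0i, c = 0.5367 + -1.0600i
Iter 1: z = 0.5367 + -1.0600i, |z|^2 = 1.4116
Iter 2: z = -0.2989 + -2.1977i, |z|^2 = 4.9194
Escaped at iteration 2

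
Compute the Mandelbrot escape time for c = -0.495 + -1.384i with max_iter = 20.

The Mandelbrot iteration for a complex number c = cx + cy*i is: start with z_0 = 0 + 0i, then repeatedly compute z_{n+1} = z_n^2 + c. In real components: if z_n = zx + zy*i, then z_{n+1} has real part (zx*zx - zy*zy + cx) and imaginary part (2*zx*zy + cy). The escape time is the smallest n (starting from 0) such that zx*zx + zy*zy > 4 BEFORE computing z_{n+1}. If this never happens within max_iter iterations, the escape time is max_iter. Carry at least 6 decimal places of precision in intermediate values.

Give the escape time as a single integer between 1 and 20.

Answer: 2

Derivation:
z_0 = 0 + 0i, c = -0.4950 + -1.3840i
Iter 1: z = -0.4950 + -1.3840i, |z|^2 = 2.1605
Iter 2: z = -2.1654 + -0.0138i, |z|^2 = 4.6893
Escaped at iteration 2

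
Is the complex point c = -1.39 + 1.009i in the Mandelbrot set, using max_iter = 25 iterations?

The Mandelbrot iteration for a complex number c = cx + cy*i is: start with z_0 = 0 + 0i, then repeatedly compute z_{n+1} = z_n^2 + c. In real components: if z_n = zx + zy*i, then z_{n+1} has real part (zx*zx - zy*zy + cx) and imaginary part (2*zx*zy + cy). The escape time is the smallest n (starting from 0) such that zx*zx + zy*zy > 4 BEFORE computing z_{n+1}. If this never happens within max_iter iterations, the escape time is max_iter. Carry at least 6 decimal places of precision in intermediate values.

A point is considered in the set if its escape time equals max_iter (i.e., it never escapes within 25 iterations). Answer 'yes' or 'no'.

Answer: no

Derivation:
z_0 = 0 + 0i, c = -1.3900 + 1.0090i
Iter 1: z = -1.3900 + 1.0090i, |z|^2 = 2.9502
Iter 2: z = -0.4760 + -1.7960i, |z|^2 = 3.4522
Iter 3: z = -4.3891 + 2.7187i, |z|^2 = 26.6560
Escaped at iteration 3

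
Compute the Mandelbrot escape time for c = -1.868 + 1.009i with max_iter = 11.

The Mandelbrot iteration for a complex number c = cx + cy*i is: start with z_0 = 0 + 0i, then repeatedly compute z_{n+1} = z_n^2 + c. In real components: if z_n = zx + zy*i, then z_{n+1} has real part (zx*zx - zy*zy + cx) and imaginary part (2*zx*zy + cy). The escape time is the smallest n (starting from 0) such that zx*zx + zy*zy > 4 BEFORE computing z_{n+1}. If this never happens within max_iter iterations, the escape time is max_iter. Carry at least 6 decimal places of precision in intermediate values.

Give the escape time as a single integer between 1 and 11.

z_0 = 0 + 0i, c = -1.8680 + 1.0090i
Iter 1: z = -1.8680 + 1.0090i, |z|^2 = 4.5075
Escaped at iteration 1

Answer: 1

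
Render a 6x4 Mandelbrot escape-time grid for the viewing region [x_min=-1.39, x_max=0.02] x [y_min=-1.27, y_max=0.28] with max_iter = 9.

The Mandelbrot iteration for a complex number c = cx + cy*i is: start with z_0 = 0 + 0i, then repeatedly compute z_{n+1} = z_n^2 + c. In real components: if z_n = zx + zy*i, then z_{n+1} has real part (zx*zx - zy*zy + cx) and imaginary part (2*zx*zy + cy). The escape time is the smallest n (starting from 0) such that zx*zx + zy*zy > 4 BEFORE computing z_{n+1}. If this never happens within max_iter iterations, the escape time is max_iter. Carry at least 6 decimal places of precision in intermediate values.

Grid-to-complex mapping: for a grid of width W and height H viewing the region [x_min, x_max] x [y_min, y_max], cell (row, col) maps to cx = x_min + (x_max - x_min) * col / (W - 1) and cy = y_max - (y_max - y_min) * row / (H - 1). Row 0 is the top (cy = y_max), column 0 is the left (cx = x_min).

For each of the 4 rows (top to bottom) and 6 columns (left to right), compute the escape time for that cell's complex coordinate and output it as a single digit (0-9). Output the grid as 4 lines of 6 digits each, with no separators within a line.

Answer: 599999
699999
334699
223332

Derivation:
(row=0, col=0): c = -1.3900 + 0.2800i → escape time 5
(row=0, col=1): c = -1.1080 + 0.2800i → escape time 9
(row=0, col=2): c = -0.8260 + 0.2800i → escape time 9
(row=0, col=3): c = -0.5440 + 0.2800i → escape time 9
(row=0, col=4): c = -0.2620 + 0.2800i → escape time 9
(row=0, col=5): c = 0.0200 + 0.2800i → escape time 9
(row=1, col=0): c = -1.3900 + -0.2367i → escape time 6
(row=1, col=1): c = -1.1080 + -0.2367i → escape time 9
(row=1, col=2): c = -0.8260 + -0.2367i → escape time 9
(row=1, col=3): c = -0.5440 + -0.2367i → escape time 9
(row=1, col=4): c = -0.2620 + -0.2367i → escape time 9
(row=1, col=5): c = 0.0200 + -0.2367i → escape time 9
(row=2, col=0): c = -1.3900 + -0.7533i → escape time 3
(row=2, col=1): c = -1.1080 + -0.7533i → escape time 3
(row=2, col=2): c = -0.8260 + -0.7533i → escape time 4
(row=2, col=3): c = -0.5440 + -0.7533i → escape time 6
(row=2, col=4): c = -0.2620 + -0.7533i → escape time 9
(row=2, col=5): c = 0.0200 + -0.7533i → escape time 9
(row=3, col=0): c = -1.3900 + -1.2700i → escape time 2
(row=3, col=1): c = -1.1080 + -1.2700i → escape time 2
(row=3, col=2): c = -0.8260 + -1.2700i → escape time 3
(row=3, col=3): c = -0.5440 + -1.2700i → escape time 3
(row=3, col=4): c = -0.2620 + -1.2700i → escape time 3
(row=3, col=5): c = 0.0200 + -1.2700i → escape time 2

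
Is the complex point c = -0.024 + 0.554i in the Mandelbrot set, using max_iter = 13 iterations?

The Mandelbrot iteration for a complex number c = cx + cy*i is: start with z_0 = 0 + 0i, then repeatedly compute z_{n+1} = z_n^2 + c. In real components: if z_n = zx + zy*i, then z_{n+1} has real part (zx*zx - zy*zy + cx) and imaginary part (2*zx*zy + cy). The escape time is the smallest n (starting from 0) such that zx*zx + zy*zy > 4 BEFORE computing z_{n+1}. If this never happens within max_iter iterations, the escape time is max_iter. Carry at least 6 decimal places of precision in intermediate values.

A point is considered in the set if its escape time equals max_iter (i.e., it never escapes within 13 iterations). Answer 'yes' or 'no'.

z_0 = 0 + 0i, c = -0.0240 + 0.5540i
Iter 1: z = -0.0240 + 0.5540i, |z|^2 = 0.3075
Iter 2: z = -0.3303 + 0.5274i, |z|^2 = 0.3873
Iter 3: z = -0.1930 + 0.2056i, |z|^2 = 0.0795
Iter 4: z = -0.0290 + 0.4746i, |z|^2 = 0.2261
Iter 5: z = -0.2484 + 0.5265i, |z|^2 = 0.3389
Iter 6: z = -0.2395 + 0.2924i, |z|^2 = 0.1428
Iter 7: z = -0.0522 + 0.4140i, |z|^2 = 0.1741
Iter 8: z = -0.1926 + 0.5108i, |z|^2 = 0.2980
Iter 9: z = -0.2478 + 0.3572i, |z|^2 = 0.1890
Iter 10: z = -0.0902 + 0.3770i, |z|^2 = 0.1502
Iter 11: z = -0.1580 + 0.4860i, |z|^2 = 0.2612
Iter 12: z = -0.2353 + 0.4004i, |z|^2 = 0.2157
Did not escape in 13 iterations → in set

Answer: yes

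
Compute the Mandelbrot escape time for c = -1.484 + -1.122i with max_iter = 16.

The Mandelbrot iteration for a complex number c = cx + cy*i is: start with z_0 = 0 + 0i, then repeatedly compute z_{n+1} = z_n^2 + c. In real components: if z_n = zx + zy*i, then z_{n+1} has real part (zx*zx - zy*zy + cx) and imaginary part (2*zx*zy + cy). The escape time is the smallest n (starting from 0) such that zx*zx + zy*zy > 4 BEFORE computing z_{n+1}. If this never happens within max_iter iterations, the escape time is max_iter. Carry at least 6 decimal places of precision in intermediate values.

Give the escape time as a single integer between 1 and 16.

z_0 = 0 + 0i, c = -1.4840 + -1.1220i
Iter 1: z = -1.4840 + -1.1220i, |z|^2 = 3.4611
Iter 2: z = -0.5406 + 2.2081i, |z|^2 = 5.1680
Escaped at iteration 2

Answer: 2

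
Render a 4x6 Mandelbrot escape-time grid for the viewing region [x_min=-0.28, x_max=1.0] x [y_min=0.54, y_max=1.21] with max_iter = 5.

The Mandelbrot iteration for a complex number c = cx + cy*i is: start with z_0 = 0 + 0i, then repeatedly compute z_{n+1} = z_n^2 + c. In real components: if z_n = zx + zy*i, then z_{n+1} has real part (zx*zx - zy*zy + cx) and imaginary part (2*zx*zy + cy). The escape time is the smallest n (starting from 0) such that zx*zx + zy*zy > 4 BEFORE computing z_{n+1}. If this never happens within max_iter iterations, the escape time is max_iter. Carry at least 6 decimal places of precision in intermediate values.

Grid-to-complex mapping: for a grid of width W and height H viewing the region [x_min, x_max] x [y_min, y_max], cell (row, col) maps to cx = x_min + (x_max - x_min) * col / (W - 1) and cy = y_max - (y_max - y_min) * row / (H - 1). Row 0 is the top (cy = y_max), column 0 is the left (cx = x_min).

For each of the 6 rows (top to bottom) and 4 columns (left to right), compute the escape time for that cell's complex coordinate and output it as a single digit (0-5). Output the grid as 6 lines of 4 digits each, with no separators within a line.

(row=0, col=0): c = -0.2800 + 1.2100i → escape time 3
(row=0, col=1): c = 0.1467 + 1.2100i → escape time 2
(row=0, col=2): c = 0.5733 + 1.2100i → escape time 2
(row=0, col=3): c = 1.0000 + 1.2100i → escape time 2
(row=1, col=0): c = -0.2800 + 1.0760i → escape time 5
(row=1, col=1): c = 0.1467 + 1.0760i → escape time 4
(row=1, col=2): c = 0.5733 + 1.0760i → escape time 2
(row=1, col=3): c = 1.0000 + 1.0760i → escape time 2
(row=2, col=0): c = -0.2800 + 0.9420i → escape time 5
(row=2, col=1): c = 0.1467 + 0.9420i → escape time 4
(row=2, col=2): c = 0.5733 + 0.9420i → escape time 2
(row=2, col=3): c = 1.0000 + 0.9420i → escape time 2
(row=3, col=0): c = -0.2800 + 0.8080i → escape time 5
(row=3, col=1): c = 0.1467 + 0.8080i → escape time 5
(row=3, col=2): c = 0.5733 + 0.8080i → escape time 3
(row=3, col=3): c = 1.0000 + 0.8080i → escape time 2
(row=4, col=0): c = -0.2800 + 0.6740i → escape time 5
(row=4, col=1): c = 0.1467 + 0.6740i → escape time 5
(row=4, col=2): c = 0.5733 + 0.6740i → escape time 3
(row=4, col=3): c = 1.0000 + 0.6740i → escape time 2
(row=5, col=0): c = -0.2800 + 0.5400i → escape time 5
(row=5, col=1): c = 0.1467 + 0.5400i → escape time 5
(row=5, col=2): c = 0.5733 + 0.5400i → escape time 4
(row=5, col=3): c = 1.0000 + 0.5400i → escape time 2

Answer: 3222
5422
5422
5532
5532
5542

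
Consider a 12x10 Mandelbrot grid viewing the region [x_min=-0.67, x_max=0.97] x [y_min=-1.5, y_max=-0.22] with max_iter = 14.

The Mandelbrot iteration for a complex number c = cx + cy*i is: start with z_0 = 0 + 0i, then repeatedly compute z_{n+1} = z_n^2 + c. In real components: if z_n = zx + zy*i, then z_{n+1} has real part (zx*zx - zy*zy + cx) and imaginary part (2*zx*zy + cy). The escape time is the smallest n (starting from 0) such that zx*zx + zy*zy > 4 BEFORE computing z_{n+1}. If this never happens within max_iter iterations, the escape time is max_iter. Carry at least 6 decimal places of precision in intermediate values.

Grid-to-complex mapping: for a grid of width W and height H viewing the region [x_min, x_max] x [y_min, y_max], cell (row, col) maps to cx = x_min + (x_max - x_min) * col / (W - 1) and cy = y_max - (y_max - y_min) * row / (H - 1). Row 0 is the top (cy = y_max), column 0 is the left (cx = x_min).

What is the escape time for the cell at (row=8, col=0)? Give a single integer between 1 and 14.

Answer: 2

Derivation:
z_0 = 0 + 0i, c = -0.6700 + -1.3578i
Iter 1: z = -0.6700 + -1.3578i, |z|^2 = 2.2925
Iter 2: z = -2.0647 + 0.4616i, |z|^2 = 4.4759
Escaped at iteration 2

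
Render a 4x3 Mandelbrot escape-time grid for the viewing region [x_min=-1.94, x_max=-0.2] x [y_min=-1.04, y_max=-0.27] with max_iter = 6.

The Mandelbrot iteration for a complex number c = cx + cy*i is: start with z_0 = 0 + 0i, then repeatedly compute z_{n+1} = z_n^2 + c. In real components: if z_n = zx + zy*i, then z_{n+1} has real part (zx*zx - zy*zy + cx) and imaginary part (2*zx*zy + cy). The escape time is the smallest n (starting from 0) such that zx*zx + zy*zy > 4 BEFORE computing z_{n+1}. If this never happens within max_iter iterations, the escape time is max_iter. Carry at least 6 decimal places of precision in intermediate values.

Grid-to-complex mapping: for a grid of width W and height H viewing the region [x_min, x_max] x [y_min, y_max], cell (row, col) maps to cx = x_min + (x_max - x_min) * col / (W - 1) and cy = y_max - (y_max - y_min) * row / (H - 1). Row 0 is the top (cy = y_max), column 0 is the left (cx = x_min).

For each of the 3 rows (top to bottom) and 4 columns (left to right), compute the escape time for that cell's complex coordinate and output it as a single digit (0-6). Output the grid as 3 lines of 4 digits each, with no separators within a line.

(row=0, col=0): c = -1.9400 + -0.2700i → escape time 3
(row=0, col=1): c = -1.3600 + -0.2700i → escape time 6
(row=0, col=2): c = -0.7800 + -0.2700i → escape time 6
(row=0, col=3): c = -0.2000 + -0.2700i → escape time 6
(row=1, col=0): c = -1.9400 + -0.6550i → escape time 1
(row=1, col=1): c = -1.3600 + -0.6550i → escape time 3
(row=1, col=2): c = -0.7800 + -0.6550i → escape time 5
(row=1, col=3): c = -0.2000 + -0.6550i → escape time 6
(row=2, col=0): c = -1.9400 + -1.0400i → escape time 1
(row=2, col=1): c = -1.3600 + -1.0400i → escape time 3
(row=2, col=2): c = -0.7800 + -1.0400i → escape time 3
(row=2, col=3): c = -0.2000 + -1.0400i → escape time 6

Answer: 3666
1356
1336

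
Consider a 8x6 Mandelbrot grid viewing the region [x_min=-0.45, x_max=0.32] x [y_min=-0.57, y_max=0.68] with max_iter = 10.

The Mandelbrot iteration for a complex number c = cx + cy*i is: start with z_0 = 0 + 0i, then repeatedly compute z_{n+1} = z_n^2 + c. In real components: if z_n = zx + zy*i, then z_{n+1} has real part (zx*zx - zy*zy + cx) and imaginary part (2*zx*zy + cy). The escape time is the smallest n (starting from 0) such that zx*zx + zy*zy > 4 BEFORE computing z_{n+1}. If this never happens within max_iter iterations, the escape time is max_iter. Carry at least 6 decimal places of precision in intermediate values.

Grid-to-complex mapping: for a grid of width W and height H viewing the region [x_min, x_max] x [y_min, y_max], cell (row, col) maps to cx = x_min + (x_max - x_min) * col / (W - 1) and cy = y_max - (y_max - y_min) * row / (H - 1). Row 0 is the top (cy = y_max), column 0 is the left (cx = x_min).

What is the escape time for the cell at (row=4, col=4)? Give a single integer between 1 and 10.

z_0 = 0 + 0i, c = -0.0100 + -0.3200i
Iter 1: z = -0.0100 + -0.3200i, |z|^2 = 0.1025
Iter 2: z = -0.1123 + -0.3136i, |z|^2 = 0.1110
Iter 3: z = -0.0957 + -0.2496i, |z|^2 = 0.0714
Iter 4: z = -0.0631 + -0.2722i, |z|^2 = 0.0781
Iter 5: z = -0.0801 + -0.2856i, |z|^2 = 0.0880
Iter 6: z = -0.0852 + -0.2742i, |z|^2 = 0.0825
Iter 7: z = -0.0779 + -0.2733i, |z|^2 = 0.0808
Iter 8: z = -0.0786 + -0.2774i, |z|^2 = 0.0831
Iter 9: z = -0.0808 + -0.2764i, |z|^2 = 0.0829

Answer: 10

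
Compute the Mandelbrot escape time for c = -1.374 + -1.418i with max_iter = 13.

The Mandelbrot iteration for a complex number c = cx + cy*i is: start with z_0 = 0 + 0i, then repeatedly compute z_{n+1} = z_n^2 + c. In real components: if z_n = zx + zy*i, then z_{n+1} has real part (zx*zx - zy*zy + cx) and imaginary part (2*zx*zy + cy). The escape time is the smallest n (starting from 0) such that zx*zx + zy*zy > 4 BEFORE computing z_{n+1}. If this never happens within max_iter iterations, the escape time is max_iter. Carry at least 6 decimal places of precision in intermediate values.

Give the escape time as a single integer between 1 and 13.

Answer: 2

Derivation:
z_0 = 0 + 0i, c = -1.3740 + -1.4180i
Iter 1: z = -1.3740 + -1.4180i, |z|^2 = 3.8986
Iter 2: z = -1.4968 + 2.4787i, |z|^2 = 8.3843
Escaped at iteration 2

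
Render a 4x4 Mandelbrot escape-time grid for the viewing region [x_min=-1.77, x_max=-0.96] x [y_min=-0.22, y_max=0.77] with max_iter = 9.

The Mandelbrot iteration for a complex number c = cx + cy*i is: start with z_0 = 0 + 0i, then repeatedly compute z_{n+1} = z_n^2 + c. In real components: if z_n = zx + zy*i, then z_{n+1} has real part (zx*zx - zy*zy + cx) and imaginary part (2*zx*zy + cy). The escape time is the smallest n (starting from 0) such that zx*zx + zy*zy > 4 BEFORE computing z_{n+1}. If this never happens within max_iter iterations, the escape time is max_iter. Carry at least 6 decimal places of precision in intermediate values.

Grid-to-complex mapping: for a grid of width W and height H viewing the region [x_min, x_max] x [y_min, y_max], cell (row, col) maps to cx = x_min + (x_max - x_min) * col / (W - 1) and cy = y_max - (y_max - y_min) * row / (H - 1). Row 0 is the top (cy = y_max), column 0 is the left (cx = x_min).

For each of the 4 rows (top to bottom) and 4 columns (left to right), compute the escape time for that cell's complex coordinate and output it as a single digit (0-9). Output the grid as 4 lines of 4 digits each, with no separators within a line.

Answer: 2334
3366
4799
4599

Derivation:
(row=0, col=0): c = -1.7700 + 0.7700i → escape time 2
(row=0, col=1): c = -1.5000 + 0.7700i → escape time 3
(row=0, col=2): c = -1.2300 + 0.7700i → escape time 3
(row=0, col=3): c = -0.9600 + 0.7700i → escape time 4
(row=1, col=0): c = -1.7700 + 0.4400i → escape time 3
(row=1, col=1): c = -1.5000 + 0.4400i → escape time 3
(row=1, col=2): c = -1.2300 + 0.4400i → escape time 6
(row=1, col=3): c = -0.9600 + 0.4400i → escape time 6
(row=2, col=0): c = -1.7700 + 0.1100i → escape time 4
(row=2, col=1): c = -1.5000 + 0.1100i → escape time 7
(row=2, col=2): c = -1.2300 + 0.1100i → escape time 9
(row=2, col=3): c = -0.9600 + 0.1100i → escape time 9
(row=3, col=0): c = -1.7700 + -0.2200i → escape time 4
(row=3, col=1): c = -1.5000 + -0.2200i → escape time 5
(row=3, col=2): c = -1.2300 + -0.2200i → escape time 9
(row=3, col=3): c = -0.9600 + -0.2200i → escape time 9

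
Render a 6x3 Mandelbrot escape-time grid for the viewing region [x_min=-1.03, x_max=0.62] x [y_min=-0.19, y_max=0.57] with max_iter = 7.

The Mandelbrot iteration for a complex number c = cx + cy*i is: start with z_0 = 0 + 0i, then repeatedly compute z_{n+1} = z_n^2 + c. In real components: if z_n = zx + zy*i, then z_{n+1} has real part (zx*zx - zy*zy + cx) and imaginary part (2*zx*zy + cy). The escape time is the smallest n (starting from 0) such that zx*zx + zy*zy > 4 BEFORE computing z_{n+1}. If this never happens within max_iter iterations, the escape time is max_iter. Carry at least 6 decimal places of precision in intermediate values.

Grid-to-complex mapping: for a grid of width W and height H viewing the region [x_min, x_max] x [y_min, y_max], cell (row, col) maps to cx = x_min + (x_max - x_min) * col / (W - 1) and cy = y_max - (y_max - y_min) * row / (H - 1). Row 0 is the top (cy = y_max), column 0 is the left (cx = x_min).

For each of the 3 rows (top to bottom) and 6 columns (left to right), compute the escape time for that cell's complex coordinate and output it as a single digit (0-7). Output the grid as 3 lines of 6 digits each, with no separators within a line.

(row=0, col=0): c = -1.0300 + 0.5700i → escape time 5
(row=0, col=1): c = -0.7000 + 0.5700i → escape time 6
(row=0, col=2): c = -0.3700 + 0.5700i → escape time 7
(row=0, col=3): c = -0.0400 + 0.5700i → escape time 7
(row=0, col=4): c = 0.2900 + 0.5700i → escape time 7
(row=0, col=5): c = 0.6200 + 0.5700i → escape time 3
(row=1, col=0): c = -1.0300 + 0.1900i → escape time 7
(row=1, col=1): c = -0.7000 + 0.1900i → escape time 7
(row=1, col=2): c = -0.3700 + 0.1900i → escape time 7
(row=1, col=3): c = -0.0400 + 0.1900i → escape time 7
(row=1, col=4): c = 0.2900 + 0.1900i → escape time 7
(row=1, col=5): c = 0.6200 + 0.1900i → escape time 4
(row=2, col=0): c = -1.0300 + -0.1900i → escape time 7
(row=2, col=1): c = -0.7000 + -0.1900i → escape time 7
(row=2, col=2): c = -0.3700 + -0.1900i → escape time 7
(row=2, col=3): c = -0.0400 + -0.1900i → escape time 7
(row=2, col=4): c = 0.2900 + -0.1900i → escape time 7
(row=2, col=5): c = 0.6200 + -0.1900i → escape time 4

Answer: 567773
777774
777774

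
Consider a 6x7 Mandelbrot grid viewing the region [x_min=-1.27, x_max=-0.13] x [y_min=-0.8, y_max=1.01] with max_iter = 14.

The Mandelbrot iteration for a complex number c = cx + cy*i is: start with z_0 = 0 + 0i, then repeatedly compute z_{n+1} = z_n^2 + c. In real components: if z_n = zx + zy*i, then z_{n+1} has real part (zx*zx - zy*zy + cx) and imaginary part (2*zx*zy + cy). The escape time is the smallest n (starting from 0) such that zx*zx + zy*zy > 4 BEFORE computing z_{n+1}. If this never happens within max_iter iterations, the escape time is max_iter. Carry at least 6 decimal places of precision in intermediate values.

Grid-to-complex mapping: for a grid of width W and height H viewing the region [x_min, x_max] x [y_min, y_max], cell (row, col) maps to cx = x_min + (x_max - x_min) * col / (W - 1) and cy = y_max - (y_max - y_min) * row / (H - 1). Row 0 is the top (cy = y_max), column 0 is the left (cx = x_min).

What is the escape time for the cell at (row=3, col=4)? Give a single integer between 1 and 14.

Answer: 14

Derivation:
z_0 = 0 + 0i, c = -0.3580 + 0.1050i
Iter 1: z = -0.3580 + 0.1050i, |z|^2 = 0.1392
Iter 2: z = -0.2409 + 0.0298i, |z|^2 = 0.0589
Iter 3: z = -0.3009 + 0.0906i, |z|^2 = 0.0987
Iter 4: z = -0.2757 + 0.0505i, |z|^2 = 0.0786
Iter 5: z = -0.2845 + 0.0772i, |z|^2 = 0.0869
Iter 6: z = -0.2830 + 0.0611i, |z|^2 = 0.0838
Iter 7: z = -0.2816 + 0.0704i, |z|^2 = 0.0843
Iter 8: z = -0.2836 + 0.0653i, |z|^2 = 0.0847
Iter 9: z = -0.2818 + 0.0679i, |z|^2 = 0.0840
Iter 10: z = -0.2832 + 0.0667i, |z|^2 = 0.0846
Iter 11: z = -0.2823 + 0.0672i, |z|^2 = 0.0842
Iter 12: z = -0.2829 + 0.0671i, |z|^2 = 0.0845
Iter 13: z = -0.2825 + 0.0671i, |z|^2 = 0.0843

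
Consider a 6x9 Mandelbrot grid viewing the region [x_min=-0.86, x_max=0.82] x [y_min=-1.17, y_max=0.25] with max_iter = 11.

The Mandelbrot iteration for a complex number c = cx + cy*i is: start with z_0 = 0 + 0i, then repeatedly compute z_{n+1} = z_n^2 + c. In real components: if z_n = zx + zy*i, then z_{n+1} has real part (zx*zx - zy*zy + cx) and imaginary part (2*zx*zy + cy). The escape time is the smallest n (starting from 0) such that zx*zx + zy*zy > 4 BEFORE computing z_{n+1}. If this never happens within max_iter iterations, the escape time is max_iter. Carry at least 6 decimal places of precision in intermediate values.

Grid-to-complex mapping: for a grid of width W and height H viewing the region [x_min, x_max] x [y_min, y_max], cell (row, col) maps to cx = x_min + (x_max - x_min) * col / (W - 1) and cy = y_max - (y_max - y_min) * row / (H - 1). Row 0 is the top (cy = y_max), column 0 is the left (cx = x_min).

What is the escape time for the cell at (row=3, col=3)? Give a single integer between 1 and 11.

Answer: 11

Derivation:
z_0 = 0 + 0i, c = 0.1480 + -0.2825i
Iter 1: z = 0.1480 + -0.2825i, |z|^2 = 0.1017
Iter 2: z = 0.0901 + -0.3661i, |z|^2 = 0.1422
Iter 3: z = 0.0221 + -0.3485i, |z|^2 = 0.1219
Iter 4: z = 0.0271 + -0.2979i, |z|^2 = 0.0895
Iter 5: z = 0.0600 + -0.2986i, |z|^2 = 0.0928
Iter 6: z = 0.0624 + -0.3183i, |z|^2 = 0.1052
Iter 7: z = 0.0506 + -0.3222i, |z|^2 = 0.1064
Iter 8: z = 0.0467 + -0.3151i, |z|^2 = 0.1015
Iter 9: z = 0.0509 + -0.3119i, |z|^2 = 0.0999
Iter 10: z = 0.0533 + -0.3143i, |z|^2 = 0.1016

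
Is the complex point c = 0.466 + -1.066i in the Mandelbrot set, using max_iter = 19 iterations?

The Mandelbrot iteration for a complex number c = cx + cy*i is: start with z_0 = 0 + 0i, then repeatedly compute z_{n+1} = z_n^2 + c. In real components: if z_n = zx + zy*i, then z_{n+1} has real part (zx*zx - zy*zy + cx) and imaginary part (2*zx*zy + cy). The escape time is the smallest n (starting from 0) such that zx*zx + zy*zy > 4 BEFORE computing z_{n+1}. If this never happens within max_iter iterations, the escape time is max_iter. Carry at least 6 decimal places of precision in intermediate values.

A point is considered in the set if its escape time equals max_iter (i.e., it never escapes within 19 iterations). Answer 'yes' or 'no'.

z_0 = 0 + 0i, c = 0.4660 + -1.0660i
Iter 1: z = 0.4660 + -1.0660i, |z|^2 = 1.3535
Iter 2: z = -0.4532 + -2.0595i, |z|^2 = 4.4470
Escaped at iteration 2

Answer: no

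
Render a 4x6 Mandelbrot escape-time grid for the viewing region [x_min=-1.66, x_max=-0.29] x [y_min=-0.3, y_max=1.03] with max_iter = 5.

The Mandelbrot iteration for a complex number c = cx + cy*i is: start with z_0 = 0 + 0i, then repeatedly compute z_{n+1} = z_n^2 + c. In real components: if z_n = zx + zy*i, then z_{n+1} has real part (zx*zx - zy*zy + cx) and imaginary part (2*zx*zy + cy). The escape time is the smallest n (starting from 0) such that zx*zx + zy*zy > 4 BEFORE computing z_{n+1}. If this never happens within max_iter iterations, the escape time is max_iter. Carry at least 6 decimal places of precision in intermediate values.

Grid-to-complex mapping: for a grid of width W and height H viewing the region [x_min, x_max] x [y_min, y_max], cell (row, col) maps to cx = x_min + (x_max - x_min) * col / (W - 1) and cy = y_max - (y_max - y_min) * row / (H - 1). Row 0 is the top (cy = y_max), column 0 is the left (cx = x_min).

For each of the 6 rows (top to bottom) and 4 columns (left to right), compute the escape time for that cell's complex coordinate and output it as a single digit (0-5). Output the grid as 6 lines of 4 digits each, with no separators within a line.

(row=0, col=0): c = -1.6600 + 1.0300i → escape time 2
(row=0, col=1): c = -1.2033 + 1.0300i → escape time 3
(row=0, col=2): c = -0.7467 + 1.0300i → escape time 3
(row=0, col=3): c = -0.2900 + 1.0300i → escape time 5
(row=1, col=0): c = -1.6600 + 0.7640i → escape time 3
(row=1, col=1): c = -1.2033 + 0.7640i → escape time 3
(row=1, col=2): c = -0.7467 + 0.7640i → escape time 4
(row=1, col=3): c = -0.2900 + 0.7640i → escape time 5
(row=2, col=0): c = -1.6600 + 0.4980i → escape time 3
(row=2, col=1): c = -1.2033 + 0.4980i → escape time 5
(row=2, col=2): c = -0.7467 + 0.4980i → escape time 5
(row=2, col=3): c = -0.2900 + 0.4980i → escape time 5
(row=3, col=0): c = -1.6600 + 0.2320i → escape time 4
(row=3, col=1): c = -1.2033 + 0.2320i → escape time 5
(row=3, col=2): c = -0.7467 + 0.2320i → escape time 5
(row=3, col=3): c = -0.2900 + 0.2320i → escape time 5
(row=4, col=0): c = -1.6600 + -0.0340i → escape time 5
(row=4, col=1): c = -1.2033 + -0.0340i → escape time 5
(row=4, col=2): c = -0.7467 + -0.0340i → escape time 5
(row=4, col=3): c = -0.2900 + -0.0340i → escape time 5
(row=5, col=0): c = -1.6600 + -0.3000i → escape time 4
(row=5, col=1): c = -1.2033 + -0.3000i → escape time 5
(row=5, col=2): c = -0.7467 + -0.3000i → escape time 5
(row=5, col=3): c = -0.2900 + -0.3000i → escape time 5

Answer: 2335
3345
3555
4555
5555
4555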